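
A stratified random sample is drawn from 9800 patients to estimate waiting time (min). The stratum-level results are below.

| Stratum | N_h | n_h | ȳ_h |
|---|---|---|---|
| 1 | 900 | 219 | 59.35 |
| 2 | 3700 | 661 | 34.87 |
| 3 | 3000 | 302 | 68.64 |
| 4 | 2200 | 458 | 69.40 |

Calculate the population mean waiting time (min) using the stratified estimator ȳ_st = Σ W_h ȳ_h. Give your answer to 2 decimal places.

N = Σ N_h = 9800. Stratum weights W_h = N_h/N.
ȳ_st = (900·59.35 + 3700·34.87 + 3000·68.64 + 2200·69.40) / 9800 = 55.2076

ȳ_st ≈ 55.21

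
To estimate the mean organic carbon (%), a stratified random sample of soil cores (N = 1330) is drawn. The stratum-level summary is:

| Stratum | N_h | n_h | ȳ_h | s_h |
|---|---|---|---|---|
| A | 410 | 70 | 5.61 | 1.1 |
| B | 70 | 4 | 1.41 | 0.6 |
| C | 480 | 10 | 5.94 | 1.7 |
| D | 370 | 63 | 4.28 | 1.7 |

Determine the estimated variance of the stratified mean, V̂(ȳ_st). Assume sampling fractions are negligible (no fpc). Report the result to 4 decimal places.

V̂(ȳ_st) ≈ 0.0431

V̂(ȳ_st) = Σ W_h² s_h²/n_h, with W_h = N_h/N and N = 1330:
  stratum A: (410/1330)²·1.1²/70 = 0.00164268
  stratum B: (70/1330)²·0.6²/4 = 0.000249307
  stratum C: (480/1330)²·1.7²/10 = 0.0376424
  stratum D: (370/1330)²·1.7²/63 = 0.00355024
V̂(ȳ_st) = 0.0430846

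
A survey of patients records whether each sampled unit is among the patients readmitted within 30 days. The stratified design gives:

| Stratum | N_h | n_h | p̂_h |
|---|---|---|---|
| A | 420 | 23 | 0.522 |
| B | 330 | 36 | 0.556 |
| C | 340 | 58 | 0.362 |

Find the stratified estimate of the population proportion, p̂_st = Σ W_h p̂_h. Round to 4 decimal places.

p̂_st ≈ 0.4824

N = 1090; stratum weights W_h = N_h/N.
p̂_st = Σ W_h p̂_h = (420·0.522 + 330·0.556 + 340·0.362)/1090 = 0.48239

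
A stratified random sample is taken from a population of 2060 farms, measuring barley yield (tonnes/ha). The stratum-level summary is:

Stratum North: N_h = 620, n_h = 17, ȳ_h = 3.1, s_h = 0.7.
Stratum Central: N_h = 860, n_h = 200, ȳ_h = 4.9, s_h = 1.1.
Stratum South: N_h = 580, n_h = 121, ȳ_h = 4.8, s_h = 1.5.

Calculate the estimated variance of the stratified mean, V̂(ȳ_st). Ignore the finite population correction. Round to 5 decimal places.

V̂(ȳ_st) = Σ W_h² s_h²/n_h, with W_h = N_h/N and N = 2060:
  stratum North: (620/2060)²·0.7²/17 = 0.00261094
  stratum Central: (860/2060)²·1.1²/200 = 0.00105443
  stratum South: (580/2060)²·1.5²/121 = 0.00147407
V̂(ȳ_st) = 0.00513944

V̂(ȳ_st) ≈ 0.00514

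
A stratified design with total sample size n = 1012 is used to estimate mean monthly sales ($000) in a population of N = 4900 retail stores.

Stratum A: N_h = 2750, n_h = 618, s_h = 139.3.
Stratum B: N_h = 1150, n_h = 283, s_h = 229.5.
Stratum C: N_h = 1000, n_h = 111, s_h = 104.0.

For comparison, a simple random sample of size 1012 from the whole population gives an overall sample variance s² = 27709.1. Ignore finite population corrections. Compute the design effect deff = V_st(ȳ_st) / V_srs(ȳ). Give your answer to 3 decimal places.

deff ≈ 0.884

V̂(ȳ_st) = Σ W_h² s_h²/n_h, with W_h = N_h/N and N = 4900:
  stratum A: (2750/4900)²·139.3²/618 = 9.88979
  stratum B: (1150/4900)²·229.5²/283 = 10.2514
  stratum C: (1000/4900)²·104.0²/111 = 4.05837
V_st = 24.1995
V_srs = s²/n = 27709.1/1012 = 27.3805
deff = V_st / V_srs = 24.1995/27.3805 = 0.8838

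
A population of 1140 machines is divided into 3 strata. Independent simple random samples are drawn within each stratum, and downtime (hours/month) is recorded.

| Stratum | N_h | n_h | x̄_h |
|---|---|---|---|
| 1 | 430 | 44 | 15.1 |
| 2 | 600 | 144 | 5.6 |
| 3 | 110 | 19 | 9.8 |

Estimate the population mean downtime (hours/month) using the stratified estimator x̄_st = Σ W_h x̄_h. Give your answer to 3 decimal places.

x̄_st ≈ 9.589

N = Σ N_h = 1140. Stratum weights W_h = N_h/N.
x̄_st = (430·15.1 + 600·5.6 + 110·9.8) / 1140 = 9.58860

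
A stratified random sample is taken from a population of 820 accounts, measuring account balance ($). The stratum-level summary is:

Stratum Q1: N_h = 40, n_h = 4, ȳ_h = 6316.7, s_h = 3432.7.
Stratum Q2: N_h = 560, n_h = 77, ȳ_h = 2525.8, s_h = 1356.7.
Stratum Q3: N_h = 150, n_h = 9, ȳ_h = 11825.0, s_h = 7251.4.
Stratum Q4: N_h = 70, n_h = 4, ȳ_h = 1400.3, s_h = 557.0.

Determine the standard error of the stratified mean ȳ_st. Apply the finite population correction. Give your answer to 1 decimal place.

SE(ȳ_st) ≈ 447.5

V̂(ȳ_st) = Σ W_h² (1 − n_h/N_h) s_h²/n_h, with W_h = N_h/N and N = 820:
  stratum Q1: (40/820)²·(1 − 4/40)·3432.7²/4 = 6308.8
  stratum Q2: (560/820)²·(1 − 77/560)·1356.7²/77 = 9615.78
  stratum Q3: (150/820)²·(1 − 9/150)·7251.4²/9 = 183774
  stratum Q4: (70/820)²·(1 − 4/70)·557.0²/4 = 532.923
V̂(ȳ_st) = 200231
SE(ȳ_st) = √200231 = 447.472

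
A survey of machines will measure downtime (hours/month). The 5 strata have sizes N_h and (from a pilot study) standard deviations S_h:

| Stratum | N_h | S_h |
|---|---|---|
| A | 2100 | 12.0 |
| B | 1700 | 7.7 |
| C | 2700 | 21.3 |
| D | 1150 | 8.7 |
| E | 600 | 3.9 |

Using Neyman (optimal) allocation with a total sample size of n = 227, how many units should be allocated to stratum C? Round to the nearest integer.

121

Neyman allocation: n_h = n · N_h S_h / Σ N_i S_i, with n = 227.
  stratum A: N_h·S_h = 2100·12.0 = 25200.00
  stratum B: N_h·S_h = 1700·7.7 = 13090.00
  stratum C: N_h·S_h = 2700·21.3 = 57510.00
  stratum D: N_h·S_h = 1150·8.7 = 10005.00
  stratum E: N_h·S_h = 600·3.9 = 2340.00
Σ N_h S_h = 108145.00
n for stratum C = 227·57510.00/108145.00 = 120.715 → 121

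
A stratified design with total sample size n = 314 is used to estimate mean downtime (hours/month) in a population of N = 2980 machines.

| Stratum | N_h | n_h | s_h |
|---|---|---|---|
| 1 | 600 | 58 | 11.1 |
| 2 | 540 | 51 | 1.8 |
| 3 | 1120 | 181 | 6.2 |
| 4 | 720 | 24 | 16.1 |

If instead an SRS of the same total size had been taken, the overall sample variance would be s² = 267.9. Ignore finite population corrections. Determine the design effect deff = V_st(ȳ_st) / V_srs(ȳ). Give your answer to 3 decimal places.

V̂(ȳ_st) = Σ W_h² s_h²/n_h, with W_h = N_h/N and N = 2980:
  stratum 1: (600/2980)²·11.1²/58 = 0.0861168
  stratum 2: (540/2980)²·1.8²/51 = 0.00208607
  stratum 3: (1120/2980)²·6.2²/181 = 0.0299991
  stratum 4: (720/2980)²·16.1²/24 = 0.630482
V_st = 0.748684
V_srs = s²/n = 267.9/314 = 0.853185
deff = V_st / V_srs = 0.748684/0.853185 = 0.8775

deff ≈ 0.878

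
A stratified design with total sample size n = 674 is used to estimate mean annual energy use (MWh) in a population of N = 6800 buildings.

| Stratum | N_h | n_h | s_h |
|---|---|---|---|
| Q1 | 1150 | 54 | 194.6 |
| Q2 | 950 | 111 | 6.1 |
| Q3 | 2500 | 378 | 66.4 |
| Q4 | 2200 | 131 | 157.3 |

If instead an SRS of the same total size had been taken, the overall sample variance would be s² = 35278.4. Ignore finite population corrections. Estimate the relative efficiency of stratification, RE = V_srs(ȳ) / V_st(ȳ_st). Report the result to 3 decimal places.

V̂(ȳ_st) = Σ W_h² s_h²/n_h, with W_h = N_h/N and N = 6800:
  stratum Q1: (1150/6800)²·194.6²/54 = 20.0572
  stratum Q2: (950/6800)²·6.1²/111 = 0.00654284
  stratum Q3: (2500/6800)²·66.4²/378 = 1.57655
  stratum Q4: (2200/6800)²·157.3²/131 = 19.7703
V_st = 41.4106
V_srs = s²/n = 35278.4/674 = 52.3418
Relative efficiency = V_srs / V_st = 52.3418/41.4106 = 1.2640

RE ≈ 1.264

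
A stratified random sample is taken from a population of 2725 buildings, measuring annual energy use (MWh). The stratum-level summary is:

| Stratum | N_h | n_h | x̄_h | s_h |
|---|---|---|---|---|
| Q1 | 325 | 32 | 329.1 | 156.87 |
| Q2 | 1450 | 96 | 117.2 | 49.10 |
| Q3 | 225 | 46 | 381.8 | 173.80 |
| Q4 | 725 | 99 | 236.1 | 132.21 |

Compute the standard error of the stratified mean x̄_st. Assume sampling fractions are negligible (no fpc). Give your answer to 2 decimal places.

SE(x̄_st) ≈ 5.92

V̂(x̄_st) = Σ W_h² s_h²/n_h, with W_h = N_h/N and N = 2725:
  stratum Q1: (325/2725)²·156.87²/32 = 10.9386
  stratum Q2: (1450/2725)²·49.10²/96 = 7.11041
  stratum Q3: (225/2725)²·173.80²/46 = 4.47686
  stratum Q4: (725/2725)²·132.21²/99 = 12.4979
V̂(x̄_st) = 35.0238
SE(x̄_st) = √35.0238 = 5.91809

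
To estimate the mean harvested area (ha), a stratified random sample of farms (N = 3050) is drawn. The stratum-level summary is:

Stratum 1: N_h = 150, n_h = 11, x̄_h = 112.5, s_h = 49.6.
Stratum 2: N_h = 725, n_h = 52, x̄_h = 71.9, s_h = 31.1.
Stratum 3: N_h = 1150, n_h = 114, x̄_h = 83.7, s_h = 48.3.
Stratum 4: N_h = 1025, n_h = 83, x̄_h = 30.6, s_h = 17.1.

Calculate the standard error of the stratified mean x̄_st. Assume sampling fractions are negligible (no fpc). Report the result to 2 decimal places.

SE(x̄_st) ≈ 2.21

V̂(x̄_st) = Σ W_h² s_h²/n_h, with W_h = N_h/N and N = 3050:
  stratum 1: (150/3050)²·49.6²/11 = 0.540945
  stratum 2: (725/3050)²·31.1²/52 = 1.05098
  stratum 3: (1150/3050)²·48.3²/114 = 2.90928
  stratum 4: (1025/3050)²·17.1²/83 = 0.397889
V̂(x̄_st) = 4.89909
SE(x̄_st) = √4.89909 = 2.21339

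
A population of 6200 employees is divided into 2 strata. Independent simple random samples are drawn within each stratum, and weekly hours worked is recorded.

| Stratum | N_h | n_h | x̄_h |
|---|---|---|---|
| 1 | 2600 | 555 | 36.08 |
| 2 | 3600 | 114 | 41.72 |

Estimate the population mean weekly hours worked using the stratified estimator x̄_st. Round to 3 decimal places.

N = Σ N_h = 6200. Stratum weights W_h = N_h/N.
x̄_st = (2600·36.08 + 3600·41.72) / 6200 = 39.35484

x̄_st ≈ 39.355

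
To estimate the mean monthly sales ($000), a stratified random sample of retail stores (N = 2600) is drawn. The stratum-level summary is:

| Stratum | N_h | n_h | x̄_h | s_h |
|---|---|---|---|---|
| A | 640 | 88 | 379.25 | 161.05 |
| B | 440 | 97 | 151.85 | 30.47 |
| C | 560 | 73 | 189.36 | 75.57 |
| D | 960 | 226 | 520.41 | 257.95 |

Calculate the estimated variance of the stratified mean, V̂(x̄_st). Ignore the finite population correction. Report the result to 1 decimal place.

V̂(x̄_st) = Σ W_h² s_h²/n_h, with W_h = N_h/N and N = 2600:
  stratum A: (640/2600)²·161.05²/88 = 17.8588
  stratum B: (440/2600)²·30.47²/97 = 0.274114
  stratum C: (560/2600)²·75.57²/73 = 3.62915
  stratum D: (960/2600)²·257.95²/226 = 40.1382
V̂(x̄_st) = 61.9003

V̂(x̄_st) ≈ 61.9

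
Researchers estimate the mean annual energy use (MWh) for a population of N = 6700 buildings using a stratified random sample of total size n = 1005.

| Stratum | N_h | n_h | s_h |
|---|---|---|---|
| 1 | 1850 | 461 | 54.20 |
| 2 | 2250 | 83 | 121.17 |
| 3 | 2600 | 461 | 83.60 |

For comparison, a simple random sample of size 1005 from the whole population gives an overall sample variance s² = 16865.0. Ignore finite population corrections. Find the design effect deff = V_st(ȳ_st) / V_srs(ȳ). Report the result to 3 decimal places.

deff ≈ 1.354

V̂(ȳ_st) = Σ W_h² s_h²/n_h, with W_h = N_h/N and N = 6700:
  stratum 1: (1850/6700)²·54.20²/461 = 0.485838
  stratum 2: (2250/6700)²·121.17²/83 = 19.9493
  stratum 3: (2600/6700)²·83.60²/461 = 2.28301
V_st = 22.7181
V_srs = s²/n = 16865.0/1005 = 16.7811
deff = V_st / V_srs = 22.7181/16.7811 = 1.3538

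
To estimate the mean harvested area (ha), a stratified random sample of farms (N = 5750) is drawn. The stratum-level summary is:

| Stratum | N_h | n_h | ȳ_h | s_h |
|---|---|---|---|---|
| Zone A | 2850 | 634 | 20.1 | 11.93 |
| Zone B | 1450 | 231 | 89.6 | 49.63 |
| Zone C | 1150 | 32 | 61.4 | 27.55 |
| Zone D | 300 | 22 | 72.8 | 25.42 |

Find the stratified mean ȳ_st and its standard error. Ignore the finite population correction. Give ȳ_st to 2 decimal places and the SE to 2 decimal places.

ȳ_st = Σ W_h ȳ_h = (2850·20.1 + 1450·89.6 + 1150·61.4 + 300·72.8)/5750 = 48.63565
V̂(ȳ_st) = Σ W_h² s_h²/n_h, with W_h = N_h/N and N = 5750:
  stratum Zone A: (2850/5750)²·11.93²/634 = 0.05515
  stratum Zone B: (1450/5750)²·49.63²/231 = 0.678074
  stratum Zone C: (1150/5750)²·27.55²/32 = 0.948753
  stratum Zone D: (300/5750)²·25.42²/22 = 0.0799531
V̂(ȳ_st) = 1.76193
SE(ȳ_st) = √1.76193 = 1.32738

ȳ_st ≈ 48.64, SE ≈ 1.33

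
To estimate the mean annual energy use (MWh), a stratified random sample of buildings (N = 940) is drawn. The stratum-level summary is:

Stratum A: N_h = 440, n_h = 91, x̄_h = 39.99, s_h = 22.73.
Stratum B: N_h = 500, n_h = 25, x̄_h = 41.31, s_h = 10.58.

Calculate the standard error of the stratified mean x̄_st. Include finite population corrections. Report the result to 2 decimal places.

V̂(x̄_st) = Σ W_h² (1 − n_h/N_h) s_h²/n_h, with W_h = N_h/N and N = 940:
  stratum A: (440/940)²·(1 − 91/440)·22.73²/91 = 0.986688
  stratum B: (500/940)²·(1 − 25/500)·10.58²/25 = 1.20348
V̂(x̄_st) = 2.19017
SE(x̄_st) = √2.19017 = 1.47992

SE(x̄_st) ≈ 1.48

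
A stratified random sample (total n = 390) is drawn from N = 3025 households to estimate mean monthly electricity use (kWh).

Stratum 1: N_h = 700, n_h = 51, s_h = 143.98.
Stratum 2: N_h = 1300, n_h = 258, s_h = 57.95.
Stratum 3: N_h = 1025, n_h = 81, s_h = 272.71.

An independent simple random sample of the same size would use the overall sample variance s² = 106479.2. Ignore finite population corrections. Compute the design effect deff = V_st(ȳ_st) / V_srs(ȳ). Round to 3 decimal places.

V̂(ȳ_st) = Σ W_h² s_h²/n_h, with W_h = N_h/N and N = 3025:
  stratum 1: (700/3025)²·143.98²/51 = 21.766
  stratum 2: (1300/3025)²·57.95²/258 = 2.40394
  stratum 3: (1025/3025)²·272.71²/81 = 105.418
V_st = 129.588
V_srs = s²/n = 106479.2/390 = 273.024
deff = V_st / V_srs = 129.588/273.024 = 0.4746

deff ≈ 0.475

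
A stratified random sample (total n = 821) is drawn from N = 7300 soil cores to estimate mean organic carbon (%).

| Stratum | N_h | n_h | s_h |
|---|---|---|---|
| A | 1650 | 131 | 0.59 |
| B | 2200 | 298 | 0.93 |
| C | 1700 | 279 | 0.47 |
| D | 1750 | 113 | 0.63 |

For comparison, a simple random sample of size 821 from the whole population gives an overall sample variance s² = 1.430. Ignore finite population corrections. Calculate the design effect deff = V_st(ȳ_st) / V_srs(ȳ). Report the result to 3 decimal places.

V̂(ȳ_st) = Σ W_h² s_h²/n_h, with W_h = N_h/N and N = 7300:
  stratum A: (1650/7300)²·0.59²/131 = 0.000135755
  stratum B: (2200/7300)²·0.93²/298 = 0.000263602
  stratum C: (1700/7300)²·0.47²/279 = 4.29382e-05
  stratum D: (1750/7300)²·0.63²/113 = 0.000201852
V_st = 0.000644147
V_srs = s²/n = 1.430/821 = 0.00174178
deff = V_st / V_srs = 0.000644147/0.00174178 = 0.3698

deff ≈ 0.370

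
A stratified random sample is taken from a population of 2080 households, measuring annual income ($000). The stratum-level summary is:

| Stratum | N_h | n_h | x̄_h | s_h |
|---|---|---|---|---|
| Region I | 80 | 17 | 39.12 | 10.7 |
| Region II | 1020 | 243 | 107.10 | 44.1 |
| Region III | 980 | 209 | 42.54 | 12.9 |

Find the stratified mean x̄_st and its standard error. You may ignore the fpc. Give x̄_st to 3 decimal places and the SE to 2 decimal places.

x̄_st ≈ 74.068, SE ≈ 1.45

x̄_st = Σ W_h x̄_h = (80·39.12 + 1020·107.10 + 980·42.54)/2080 = 74.06769
V̂(x̄_st) = Σ W_h² s_h²/n_h, with W_h = N_h/N and N = 2080:
  stratum Region I: (80/2080)²·10.7²/17 = 0.00996258
  stratum Region II: (1020/2080)²·44.1²/243 = 1.92462
  stratum Region III: (980/2080)²·12.9²/209 = 0.17675
V̂(x̄_st) = 2.11133
SE(x̄_st) = √2.11133 = 1.45304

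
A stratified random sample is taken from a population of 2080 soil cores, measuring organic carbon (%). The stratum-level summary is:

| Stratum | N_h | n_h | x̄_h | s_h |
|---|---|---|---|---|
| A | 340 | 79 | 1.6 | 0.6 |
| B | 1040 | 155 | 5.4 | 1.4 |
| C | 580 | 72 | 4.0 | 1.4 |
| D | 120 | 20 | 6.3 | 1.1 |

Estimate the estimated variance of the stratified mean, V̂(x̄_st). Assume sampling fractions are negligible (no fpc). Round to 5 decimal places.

V̂(x̄_st) ≈ 0.00560

V̂(x̄_st) = Σ W_h² s_h²/n_h, with W_h = N_h/N and N = 2080:
  stratum A: (340/2080)²·0.6²/79 = 0.000121761
  stratum B: (1040/2080)²·1.4²/155 = 0.00316129
  stratum C: (580/2080)²·1.4²/72 = 0.00211667
  stratum D: (120/2080)²·1.1²/20 = 0.000201368
V̂(x̄_st) = 0.00560109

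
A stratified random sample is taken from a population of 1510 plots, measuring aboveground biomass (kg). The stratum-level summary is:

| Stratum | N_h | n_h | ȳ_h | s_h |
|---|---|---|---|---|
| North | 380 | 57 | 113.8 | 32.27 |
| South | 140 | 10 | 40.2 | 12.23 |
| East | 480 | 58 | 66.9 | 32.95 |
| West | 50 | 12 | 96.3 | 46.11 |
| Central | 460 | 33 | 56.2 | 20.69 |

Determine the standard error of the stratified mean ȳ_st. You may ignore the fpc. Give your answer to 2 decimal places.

SE(ȳ_st) ≈ 2.14

V̂(ȳ_st) = Σ W_h² s_h²/n_h, with W_h = N_h/N and N = 1510:
  stratum North: (380/1510)²·32.27²/57 = 1.15701
  stratum South: (140/1510)²·12.23²/10 = 0.128575
  stratum East: (480/1510)²·32.95²/58 = 1.89152
  stratum West: (50/1510)²·46.11²/12 = 0.194265
  stratum Central: (460/1510)²·20.69²/33 = 1.20384
V̂(ȳ_st) = 4.57521
SE(ȳ_st) = √4.57521 = 2.13897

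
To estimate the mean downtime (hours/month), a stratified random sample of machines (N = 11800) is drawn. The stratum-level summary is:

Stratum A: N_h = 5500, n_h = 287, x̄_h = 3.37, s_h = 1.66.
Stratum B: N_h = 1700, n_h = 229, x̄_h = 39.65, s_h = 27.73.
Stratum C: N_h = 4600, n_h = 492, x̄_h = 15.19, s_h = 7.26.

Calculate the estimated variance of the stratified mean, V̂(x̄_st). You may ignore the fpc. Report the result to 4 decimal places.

V̂(x̄_st) ≈ 0.0881

V̂(x̄_st) = Σ W_h² s_h²/n_h, with W_h = N_h/N and N = 11800:
  stratum A: (5500/11800)²·1.66²/287 = 0.00208591
  stratum B: (1700/11800)²·27.73²/229 = 0.0696944
  stratum C: (4600/11800)²·7.26²/492 = 0.0162802
V̂(x̄_st) = 0.0880605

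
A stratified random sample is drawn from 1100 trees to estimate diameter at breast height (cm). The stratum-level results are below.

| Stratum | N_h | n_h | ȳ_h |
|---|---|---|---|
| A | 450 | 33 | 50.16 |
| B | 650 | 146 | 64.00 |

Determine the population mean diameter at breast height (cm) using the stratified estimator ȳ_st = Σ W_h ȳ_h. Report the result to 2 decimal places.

ȳ_st ≈ 58.34

N = Σ N_h = 1100. Stratum weights W_h = N_h/N.
ȳ_st = (450·50.16 + 650·64.00) / 1100 = 58.3382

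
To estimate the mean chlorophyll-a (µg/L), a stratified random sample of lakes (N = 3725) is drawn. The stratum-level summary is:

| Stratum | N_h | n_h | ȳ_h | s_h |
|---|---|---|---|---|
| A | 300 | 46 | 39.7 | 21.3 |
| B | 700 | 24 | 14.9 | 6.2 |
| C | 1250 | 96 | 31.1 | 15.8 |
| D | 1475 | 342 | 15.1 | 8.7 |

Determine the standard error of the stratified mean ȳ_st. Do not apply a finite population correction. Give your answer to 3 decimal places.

V̂(ȳ_st) = Σ W_h² s_h²/n_h, with W_h = N_h/N and N = 3725:
  stratum A: (300/3725)²·21.3²/46 = 0.0639722
  stratum B: (700/3725)²·6.2²/24 = 0.0565608
  stratum C: (1250/3725)²·15.8²/96 = 0.292827
  stratum D: (1475/3725)²·8.7²/342 = 0.0347012
V̂(ȳ_st) = 0.448061
SE(ȳ_st) = √0.448061 = 0.669373

SE(ȳ_st) ≈ 0.669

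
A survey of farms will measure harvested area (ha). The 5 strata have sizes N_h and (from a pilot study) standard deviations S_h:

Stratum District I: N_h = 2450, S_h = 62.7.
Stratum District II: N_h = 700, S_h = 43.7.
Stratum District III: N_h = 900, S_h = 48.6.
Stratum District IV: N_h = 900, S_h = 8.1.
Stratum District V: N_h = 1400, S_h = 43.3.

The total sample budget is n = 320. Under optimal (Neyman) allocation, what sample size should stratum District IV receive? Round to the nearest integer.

8

Neyman allocation: n_h = n · N_h S_h / Σ N_i S_i, with n = 320.
  stratum District I: N_h·S_h = 2450·62.7 = 153615.00
  stratum District II: N_h·S_h = 700·43.7 = 30590.00
  stratum District III: N_h·S_h = 900·48.6 = 43740.00
  stratum District IV: N_h·S_h = 900·8.1 = 7290.00
  stratum District V: N_h·S_h = 1400·43.3 = 60620.00
Σ N_h S_h = 295855.00
n for stratum District IV = 320·7290.00/295855.00 = 7.885 → 8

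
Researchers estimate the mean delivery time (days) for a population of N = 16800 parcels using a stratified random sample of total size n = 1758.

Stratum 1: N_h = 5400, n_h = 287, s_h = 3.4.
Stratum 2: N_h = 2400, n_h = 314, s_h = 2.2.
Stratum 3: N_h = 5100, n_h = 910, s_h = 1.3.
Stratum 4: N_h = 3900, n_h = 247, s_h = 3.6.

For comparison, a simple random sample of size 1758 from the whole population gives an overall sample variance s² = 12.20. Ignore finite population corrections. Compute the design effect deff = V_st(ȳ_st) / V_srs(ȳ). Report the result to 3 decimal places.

deff ≈ 1.077

V̂(ȳ_st) = Σ W_h² s_h²/n_h, with W_h = N_h/N and N = 16800:
  stratum 1: (5400/16800)²·3.4²/287 = 0.00416145
  stratum 2: (2400/16800)²·2.2²/314 = 0.000314572
  stratum 3: (5100/16800)²·1.3²/910 = 0.000171146
  stratum 4: (3900/16800)²·3.6²/247 = 0.0028276
V_st = 0.00747477
V_srs = s²/n = 12.20/1758 = 0.0069397
deff = V_st / V_srs = 0.00747477/0.0069397 = 1.0771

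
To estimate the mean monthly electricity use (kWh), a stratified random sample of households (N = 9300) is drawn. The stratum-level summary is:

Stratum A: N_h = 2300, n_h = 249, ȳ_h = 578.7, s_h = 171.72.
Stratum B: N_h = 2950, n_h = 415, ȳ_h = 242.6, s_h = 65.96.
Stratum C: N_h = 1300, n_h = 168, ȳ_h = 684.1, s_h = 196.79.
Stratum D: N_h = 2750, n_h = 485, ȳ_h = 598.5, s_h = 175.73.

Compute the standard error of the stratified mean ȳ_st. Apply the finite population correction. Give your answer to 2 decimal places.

V̂(ȳ_st) = Σ W_h² (1 − n_h/N_h) s_h²/n_h, with W_h = N_h/N and N = 9300:
  stratum A: (2300/9300)²·(1 − 249/2300)·171.72²/249 = 6.45907
  stratum B: (2950/9300)²·(1 − 415/2950)·65.96²/415 = 0.906457
  stratum C: (1300/9300)²·(1 − 168/1300)·196.79²/168 = 3.92212
  stratum D: (2750/9300)²·(1 − 485/2750)·175.73²/485 = 4.58548
V̂(ȳ_st) = 15.8731
SE(ȳ_st) = √15.8731 = 3.98411

SE(ȳ_st) ≈ 3.98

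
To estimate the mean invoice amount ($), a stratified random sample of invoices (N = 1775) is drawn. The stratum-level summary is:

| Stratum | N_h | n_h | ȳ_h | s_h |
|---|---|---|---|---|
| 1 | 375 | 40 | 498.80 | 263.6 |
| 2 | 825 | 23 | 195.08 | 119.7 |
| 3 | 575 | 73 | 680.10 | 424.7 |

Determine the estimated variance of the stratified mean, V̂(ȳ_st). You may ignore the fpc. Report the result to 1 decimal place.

V̂(ȳ_st) ≈ 471.4

V̂(ȳ_st) = Σ W_h² s_h²/n_h, with W_h = N_h/N and N = 1775:
  stratum 1: (375/1775)²·263.6²/40 = 77.5348
  stratum 2: (825/1775)²·119.7²/23 = 134.577
  stratum 3: (575/1775)²·424.7²/73 = 259.287
V̂(ȳ_st) = 471.399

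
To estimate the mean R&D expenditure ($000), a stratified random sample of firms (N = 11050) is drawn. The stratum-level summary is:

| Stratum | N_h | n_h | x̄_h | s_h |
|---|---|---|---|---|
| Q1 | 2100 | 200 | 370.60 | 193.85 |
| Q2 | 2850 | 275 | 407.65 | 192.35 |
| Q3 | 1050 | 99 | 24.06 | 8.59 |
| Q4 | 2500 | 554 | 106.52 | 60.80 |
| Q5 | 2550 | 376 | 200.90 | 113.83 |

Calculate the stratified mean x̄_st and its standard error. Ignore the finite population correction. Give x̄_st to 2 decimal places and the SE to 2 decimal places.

x̄_st ≈ 248.32, SE ≈ 4.23

x̄_st = Σ W_h x̄_h = (2100·370.60 + 2850·407.65 + 1050·24.06 + 2500·106.52 + 2550·200.90)/11050 = 248.31860
V̂(x̄_st) = Σ W_h² s_h²/n_h, with W_h = N_h/N and N = 11050:
  stratum Q1: (2100/11050)²·193.85²/200 = 6.78603
  stratum Q2: (2850/11050)²·192.35²/275 = 8.94987
  stratum Q3: (1050/11050)²·8.59²/99 = 0.00672985
  stratum Q4: (2500/11050)²·60.80²/554 = 0.341549
  stratum Q5: (2550/11050)²·113.83²/376 = 1.83519
V̂(x̄_st) = 17.9194
SE(x̄_st) = √17.9194 = 4.23313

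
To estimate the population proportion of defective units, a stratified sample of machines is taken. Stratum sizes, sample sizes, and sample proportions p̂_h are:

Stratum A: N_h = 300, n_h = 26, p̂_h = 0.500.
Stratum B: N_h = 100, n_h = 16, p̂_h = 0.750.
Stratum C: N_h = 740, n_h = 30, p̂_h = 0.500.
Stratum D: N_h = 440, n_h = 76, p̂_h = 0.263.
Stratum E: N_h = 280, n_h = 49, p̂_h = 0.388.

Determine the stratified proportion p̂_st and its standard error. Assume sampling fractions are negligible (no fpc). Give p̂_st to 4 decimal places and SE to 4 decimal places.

p̂_st ≈ 0.4405, SE ≈ 0.0438

N = 1860; stratum weights W_h = N_h/N.
p̂_st = Σ W_h p̂_h = (300·0.500 + 100·0.750 + 740·0.500 + 440·0.263 + 280·0.388)/1860 = 0.44052
V̂(p̂_st) = Σ W_h² p̂_h(1−p̂_h)/(n_h−1):
  stratum A: (300/1860)²·0.500·0.500/25 = 0.000260146
  stratum B: (100/1860)²·0.750·0.250/15 = 3.61313e-05
  stratum C: (740/1860)²·0.500·0.500/29 = 0.00136452
  stratum D: (440/1860)²·0.263·0.737/75 = 0.000144624
  stratum E: (280/1860)²·0.388·0.612/48 = 0.000112107
V̂(p̂_st) = 0.00191753; SE = √V̂ = 0.0437896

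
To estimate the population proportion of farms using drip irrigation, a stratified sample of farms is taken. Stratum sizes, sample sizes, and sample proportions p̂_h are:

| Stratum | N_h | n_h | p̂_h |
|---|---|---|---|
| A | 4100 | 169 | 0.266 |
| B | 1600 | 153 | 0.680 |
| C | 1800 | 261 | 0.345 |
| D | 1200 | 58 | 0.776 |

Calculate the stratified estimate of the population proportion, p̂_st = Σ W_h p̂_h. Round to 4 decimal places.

N = 8700; stratum weights W_h = N_h/N.
p̂_st = Σ W_h p̂_h = (4100·0.266 + 1600·0.680 + 1800·0.345 + 1200·0.776)/8700 = 0.42883

p̂_st ≈ 0.4288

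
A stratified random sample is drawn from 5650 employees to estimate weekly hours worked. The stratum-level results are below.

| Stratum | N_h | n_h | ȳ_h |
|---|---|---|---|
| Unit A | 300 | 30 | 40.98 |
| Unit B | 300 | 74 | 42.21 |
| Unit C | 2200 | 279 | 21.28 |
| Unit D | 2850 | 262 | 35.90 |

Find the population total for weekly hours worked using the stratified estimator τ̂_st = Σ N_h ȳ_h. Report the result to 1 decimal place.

τ̂_st = Σ N_h ȳ_h = 300·40.98 + 300·42.21 + 2200·21.28 + 2850·35.90 = 174088.0

τ̂_st ≈ 174088.0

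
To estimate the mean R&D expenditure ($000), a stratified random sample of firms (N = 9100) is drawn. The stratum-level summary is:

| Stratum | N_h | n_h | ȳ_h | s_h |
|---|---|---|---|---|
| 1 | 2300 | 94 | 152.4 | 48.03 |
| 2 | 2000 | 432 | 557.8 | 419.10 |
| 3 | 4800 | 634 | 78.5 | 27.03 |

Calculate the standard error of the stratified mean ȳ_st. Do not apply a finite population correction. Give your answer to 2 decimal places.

SE(ȳ_st) ≈ 4.64

V̂(ȳ_st) = Σ W_h² s_h²/n_h, with W_h = N_h/N and N = 9100:
  stratum 1: (2300/9100)²·48.03²/94 = 1.56773
  stratum 2: (2000/9100)²·419.10²/432 = 19.6394
  stratum 3: (4800/9100)²·27.03²/634 = 0.320629
V̂(ȳ_st) = 21.5278
SE(ȳ_st) = √21.5278 = 4.6398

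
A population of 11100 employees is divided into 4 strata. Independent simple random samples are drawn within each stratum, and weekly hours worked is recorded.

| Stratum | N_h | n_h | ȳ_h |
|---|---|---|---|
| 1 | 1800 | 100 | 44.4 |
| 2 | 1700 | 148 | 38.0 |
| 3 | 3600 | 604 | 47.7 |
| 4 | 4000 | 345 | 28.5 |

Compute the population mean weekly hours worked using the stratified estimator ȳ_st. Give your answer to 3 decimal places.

ȳ_st ≈ 38.760

N = Σ N_h = 11100. Stratum weights W_h = N_h/N.
ȳ_st = (1800·44.4 + 1700·38.0 + 3600·47.7 + 4000·28.5) / 11100 = 38.76036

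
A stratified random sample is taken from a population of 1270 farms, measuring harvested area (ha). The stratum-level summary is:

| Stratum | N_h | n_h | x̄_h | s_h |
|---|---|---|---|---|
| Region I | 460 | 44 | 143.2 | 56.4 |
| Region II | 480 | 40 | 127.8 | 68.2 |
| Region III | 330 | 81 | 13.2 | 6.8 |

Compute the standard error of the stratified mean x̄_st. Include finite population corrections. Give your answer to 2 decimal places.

V̂(x̄_st) = Σ W_h² (1 − n_h/N_h) s_h²/n_h, with W_h = N_h/N and N = 1270:
  stratum Region I: (460/1270)²·(1 − 44/460)·56.4²/44 = 8.57727
  stratum Region II: (480/1270)²·(1 − 40/480)·68.2²/40 = 15.2263
  stratum Region III: (330/1270)²·(1 − 81/330)·6.8²/81 = 0.029083
V̂(x̄_st) = 23.8327
SE(x̄_st) = √23.8327 = 4.88187

SE(x̄_st) ≈ 4.88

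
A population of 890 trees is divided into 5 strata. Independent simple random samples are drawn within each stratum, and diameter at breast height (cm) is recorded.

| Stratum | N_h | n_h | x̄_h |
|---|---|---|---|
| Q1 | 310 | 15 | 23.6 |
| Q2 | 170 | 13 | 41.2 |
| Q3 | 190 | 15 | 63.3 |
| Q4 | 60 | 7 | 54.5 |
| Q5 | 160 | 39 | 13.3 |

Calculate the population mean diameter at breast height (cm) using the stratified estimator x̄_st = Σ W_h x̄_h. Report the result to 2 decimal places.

N = Σ N_h = 890. Stratum weights W_h = N_h/N.
x̄_st = (310·23.6 + 170·41.2 + 190·63.3 + 60·54.5 + 160·13.3) / 890 = 35.6685

x̄_st ≈ 35.67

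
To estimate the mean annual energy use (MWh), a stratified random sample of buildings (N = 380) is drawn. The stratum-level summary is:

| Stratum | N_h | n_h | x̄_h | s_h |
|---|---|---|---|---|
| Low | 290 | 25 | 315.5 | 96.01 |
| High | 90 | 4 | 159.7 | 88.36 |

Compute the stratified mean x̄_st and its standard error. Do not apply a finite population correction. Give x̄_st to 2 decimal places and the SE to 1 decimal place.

x̄_st ≈ 278.60, SE ≈ 18.0

x̄_st = Σ W_h x̄_h = (290·315.5 + 90·159.7)/380 = 278.60000
V̂(x̄_st) = Σ W_h² s_h²/n_h, with W_h = N_h/N and N = 380:
  stratum Low: (290/380)²·96.01²/25 = 214.744
  stratum High: (90/380)²·88.36²/4 = 109.489
V̂(x̄_st) = 324.233
SE(x̄_st) = √324.233 = 18.0065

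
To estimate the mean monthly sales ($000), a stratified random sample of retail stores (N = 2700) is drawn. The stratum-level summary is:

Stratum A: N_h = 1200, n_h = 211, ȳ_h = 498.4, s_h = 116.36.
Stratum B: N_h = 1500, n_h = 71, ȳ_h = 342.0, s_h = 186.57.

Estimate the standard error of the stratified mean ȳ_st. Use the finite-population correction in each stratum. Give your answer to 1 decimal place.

V̂(ȳ_st) = Σ W_h² (1 − n_h/N_h) s_h²/n_h, with W_h = N_h/N and N = 2700:
  stratum A: (1200/2700)²·(1 − 211/1200)·116.36²/211 = 10.4466
  stratum B: (1500/2700)²·(1 − 71/1500)·186.57²/71 = 144.152
V̂(ȳ_st) = 154.599
SE(ȳ_st) = √154.599 = 12.4338

SE(ȳ_st) ≈ 12.4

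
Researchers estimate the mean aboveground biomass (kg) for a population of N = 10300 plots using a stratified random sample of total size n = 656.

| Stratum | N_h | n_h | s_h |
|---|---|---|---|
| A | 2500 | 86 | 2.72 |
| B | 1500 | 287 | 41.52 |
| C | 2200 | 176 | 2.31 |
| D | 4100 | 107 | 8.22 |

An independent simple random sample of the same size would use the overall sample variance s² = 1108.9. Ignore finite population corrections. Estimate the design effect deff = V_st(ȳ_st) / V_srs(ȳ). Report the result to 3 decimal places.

deff ≈ 0.138

V̂(ȳ_st) = Σ W_h² s_h²/n_h, with W_h = N_h/N and N = 10300:
  stratum A: (2500/10300)²·2.72²/86 = 0.0050681
  stratum B: (1500/10300)²·41.52²/287 = 0.127392
  stratum C: (2200/10300)²·2.31²/176 = 0.00138319
  stratum D: (4100/10300)²·8.22²/107 = 0.100058
V_st = 0.233901
V_srs = s²/n = 1108.9/656 = 1.6904
deff = V_st / V_srs = 0.233901/1.6904 = 0.1384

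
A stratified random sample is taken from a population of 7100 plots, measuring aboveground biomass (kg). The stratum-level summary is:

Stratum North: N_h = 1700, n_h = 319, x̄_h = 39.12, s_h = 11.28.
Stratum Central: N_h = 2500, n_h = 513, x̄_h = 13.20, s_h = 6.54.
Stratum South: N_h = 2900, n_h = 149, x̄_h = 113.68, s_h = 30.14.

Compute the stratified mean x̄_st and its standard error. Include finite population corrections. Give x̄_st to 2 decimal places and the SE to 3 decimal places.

x̄_st = Σ W_h x̄_h = (1700·39.12 + 2500·13.20 + 2900·113.68)/7100 = 60.44732
V̂(x̄_st) = Σ W_h² (1 − n_h/N_h) s_h²/n_h, with W_h = N_h/N and N = 7100:
  stratum North: (1700/7100)²·(1 − 319/1700)·11.28²/319 = 0.0185761
  stratum Central: (2500/7100)²·(1 − 513/2500)·6.54²/513 = 0.00821598
  stratum South: (2900/7100)²·(1 − 149/2900)·30.14²/149 = 0.964877
V̂(x̄_st) = 0.991669
SE(x̄_st) = √0.991669 = 0.995826

x̄_st ≈ 60.45, SE ≈ 0.996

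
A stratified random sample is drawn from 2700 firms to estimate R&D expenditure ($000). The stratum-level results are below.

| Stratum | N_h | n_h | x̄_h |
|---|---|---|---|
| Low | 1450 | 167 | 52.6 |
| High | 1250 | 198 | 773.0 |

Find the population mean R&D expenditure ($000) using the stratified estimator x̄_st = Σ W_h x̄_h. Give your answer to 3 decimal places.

N = Σ N_h = 2700. Stratum weights W_h = N_h/N.
x̄_st = (1450·52.6 + 1250·773.0) / 2700 = 386.11852

x̄_st ≈ 386.119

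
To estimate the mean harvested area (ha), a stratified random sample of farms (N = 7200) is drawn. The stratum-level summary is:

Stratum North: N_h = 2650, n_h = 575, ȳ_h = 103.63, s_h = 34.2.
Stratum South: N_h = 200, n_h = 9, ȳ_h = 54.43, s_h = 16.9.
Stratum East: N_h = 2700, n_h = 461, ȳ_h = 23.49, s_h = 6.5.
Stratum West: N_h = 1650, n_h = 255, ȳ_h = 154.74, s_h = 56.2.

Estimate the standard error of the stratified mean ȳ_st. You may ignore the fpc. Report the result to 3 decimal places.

V̂(ȳ_st) = Σ W_h² s_h²/n_h, with W_h = N_h/N and N = 7200:
  stratum North: (2650/7200)²·34.2²/575 = 0.275557
  stratum South: (200/7200)²·16.9²/9 = 0.0244865
  stratum East: (2700/7200)²·6.5²/461 = 0.0128881
  stratum West: (1650/7200)²·56.2²/255 = 0.650482
V̂(ȳ_st) = 0.963413
SE(ȳ_st) = √0.963413 = 0.981536

SE(ȳ_st) ≈ 0.982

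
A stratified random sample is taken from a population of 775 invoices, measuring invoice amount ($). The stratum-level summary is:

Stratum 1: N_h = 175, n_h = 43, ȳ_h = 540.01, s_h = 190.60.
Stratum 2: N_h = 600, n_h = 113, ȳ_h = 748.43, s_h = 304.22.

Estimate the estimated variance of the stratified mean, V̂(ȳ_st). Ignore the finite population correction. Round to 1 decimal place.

V̂(ȳ_st) = Σ W_h² s_h²/n_h, with W_h = N_h/N and N = 775:
  stratum 1: (175/775)²·190.60²/43 = 43.0775
  stratum 2: (600/775)²·304.22²/113 = 490.904
V̂(ȳ_st) = 533.981

V̂(ȳ_st) ≈ 534.0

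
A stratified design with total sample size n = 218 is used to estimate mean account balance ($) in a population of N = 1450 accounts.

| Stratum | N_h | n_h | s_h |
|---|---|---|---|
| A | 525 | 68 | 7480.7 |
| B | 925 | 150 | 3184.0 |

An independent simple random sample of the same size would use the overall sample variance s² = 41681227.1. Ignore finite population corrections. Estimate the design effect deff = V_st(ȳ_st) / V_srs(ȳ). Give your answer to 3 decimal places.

deff ≈ 0.708

V̂(ȳ_st) = Σ W_h² s_h²/n_h, with W_h = N_h/N and N = 1450:
  stratum A: (525/1450)²·7480.7²/68 = 107884
  stratum B: (925/1450)²·3184.0²/150 = 27504.4
V_st = 135389
V_srs = s²/n = 41681227.1/218 = 191198
deff = V_st / V_srs = 135389/191198 = 0.7081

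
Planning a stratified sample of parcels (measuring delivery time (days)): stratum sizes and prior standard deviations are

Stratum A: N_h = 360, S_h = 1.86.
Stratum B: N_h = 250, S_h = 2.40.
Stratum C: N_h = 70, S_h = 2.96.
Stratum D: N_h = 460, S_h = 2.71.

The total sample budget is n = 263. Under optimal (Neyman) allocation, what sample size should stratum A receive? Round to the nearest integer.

Neyman allocation: n_h = n · N_h S_h / Σ N_i S_i, with n = 263.
  stratum A: N_h·S_h = 360·1.86 = 669.60
  stratum B: N_h·S_h = 250·2.40 = 600.00
  stratum C: N_h·S_h = 70·2.96 = 207.20
  stratum D: N_h·S_h = 460·2.71 = 1246.60
Σ N_h S_h = 2723.40
n for stratum A = 263·669.60/2723.40 = 64.664 → 65

65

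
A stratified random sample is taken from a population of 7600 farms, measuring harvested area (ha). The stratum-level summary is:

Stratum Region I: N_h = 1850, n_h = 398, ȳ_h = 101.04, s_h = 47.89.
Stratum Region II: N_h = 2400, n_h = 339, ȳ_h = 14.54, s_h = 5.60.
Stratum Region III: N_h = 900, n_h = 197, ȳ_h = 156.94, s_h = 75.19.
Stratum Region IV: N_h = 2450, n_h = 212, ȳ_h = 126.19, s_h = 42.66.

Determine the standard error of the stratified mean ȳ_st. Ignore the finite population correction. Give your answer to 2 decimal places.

SE(ȳ_st) ≈ 1.28

V̂(ȳ_st) = Σ W_h² s_h²/n_h, with W_h = N_h/N and N = 7600:
  stratum Region I: (1850/7600)²·47.89²/398 = 0.341447
  stratum Region II: (2400/7600)²·5.60²/339 = 0.00922511
  stratum Region III: (900/7600)²·75.19²/197 = 0.40245
  stratum Region IV: (2450/7600)²·42.66²/212 = 0.892094
V̂(ȳ_st) = 1.64522
SE(ȳ_st) = √1.64522 = 1.28266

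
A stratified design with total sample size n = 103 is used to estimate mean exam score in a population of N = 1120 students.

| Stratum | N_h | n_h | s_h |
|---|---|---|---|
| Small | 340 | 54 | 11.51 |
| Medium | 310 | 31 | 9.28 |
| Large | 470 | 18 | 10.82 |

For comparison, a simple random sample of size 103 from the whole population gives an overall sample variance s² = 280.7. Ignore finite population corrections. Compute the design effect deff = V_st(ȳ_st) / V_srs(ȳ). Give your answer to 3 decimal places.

deff ≈ 0.581

V̂(ȳ_st) = Σ W_h² s_h²/n_h, with W_h = N_h/N and N = 1120:
  stratum Small: (340/1120)²·11.51²/54 = 0.226089
  stratum Medium: (310/1120)²·9.28²/31 = 0.212824
  stratum Large: (470/1120)²·10.82²/18 = 1.14536
V_st = 1.58427
V_srs = s²/n = 280.7/103 = 2.72524
deff = V_st / V_srs = 1.58427/2.72524 = 0.5813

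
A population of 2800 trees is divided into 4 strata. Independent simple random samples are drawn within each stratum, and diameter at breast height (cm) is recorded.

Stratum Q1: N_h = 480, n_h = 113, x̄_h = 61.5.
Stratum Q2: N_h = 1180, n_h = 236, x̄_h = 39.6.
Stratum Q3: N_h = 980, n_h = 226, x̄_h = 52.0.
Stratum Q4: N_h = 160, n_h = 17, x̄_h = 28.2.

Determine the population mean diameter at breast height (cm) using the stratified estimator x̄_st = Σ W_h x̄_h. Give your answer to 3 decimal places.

x̄_st ≈ 47.043

N = Σ N_h = 2800. Stratum weights W_h = N_h/N.
x̄_st = (480·61.5 + 1180·39.6 + 980·52.0 + 160·28.2) / 2800 = 47.04286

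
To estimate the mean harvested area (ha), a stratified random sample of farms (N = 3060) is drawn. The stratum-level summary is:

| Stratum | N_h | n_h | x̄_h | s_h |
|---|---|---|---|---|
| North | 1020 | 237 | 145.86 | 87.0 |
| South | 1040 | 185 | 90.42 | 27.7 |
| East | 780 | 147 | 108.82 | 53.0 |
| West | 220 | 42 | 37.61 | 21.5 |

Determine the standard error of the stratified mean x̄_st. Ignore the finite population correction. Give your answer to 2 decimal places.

V̂(x̄_st) = Σ W_h² s_h²/n_h, with W_h = N_h/N and N = 3060:
  stratum North: (1020/3060)²·87.0²/237 = 3.54852
  stratum South: (1040/3060)²·27.7²/185 = 0.479084
  stratum East: (780/3060)²·53.0²/147 = 1.2416
  stratum West: (220/3060)²·21.5²/42 = 0.0568892
V̂(x̄_st) = 5.32609
SE(x̄_st) = √5.32609 = 2.30783

SE(x̄_st) ≈ 2.31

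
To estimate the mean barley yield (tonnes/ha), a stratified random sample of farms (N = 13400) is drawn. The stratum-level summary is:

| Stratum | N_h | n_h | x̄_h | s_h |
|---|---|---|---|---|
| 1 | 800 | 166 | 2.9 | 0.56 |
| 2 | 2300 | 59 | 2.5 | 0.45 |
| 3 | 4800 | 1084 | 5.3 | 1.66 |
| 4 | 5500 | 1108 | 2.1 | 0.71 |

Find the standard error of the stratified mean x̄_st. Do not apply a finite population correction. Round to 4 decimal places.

SE(x̄_st) ≈ 0.0226

V̂(x̄_st) = Σ W_h² s_h²/n_h, with W_h = N_h/N and N = 13400:
  stratum 1: (800/13400)²·0.56²/166 = 6.73346e-06
  stratum 2: (2300/13400)²·0.45²/59 = 0.000101116
  stratum 3: (4800/13400)²·1.66²/1084 = 0.000326182
  stratum 4: (5500/13400)²·0.71²/1108 = 7.66466e-05
V̂(x̄_st) = 0.000510678
SE(x̄_st) = √0.000510678 = 0.0225982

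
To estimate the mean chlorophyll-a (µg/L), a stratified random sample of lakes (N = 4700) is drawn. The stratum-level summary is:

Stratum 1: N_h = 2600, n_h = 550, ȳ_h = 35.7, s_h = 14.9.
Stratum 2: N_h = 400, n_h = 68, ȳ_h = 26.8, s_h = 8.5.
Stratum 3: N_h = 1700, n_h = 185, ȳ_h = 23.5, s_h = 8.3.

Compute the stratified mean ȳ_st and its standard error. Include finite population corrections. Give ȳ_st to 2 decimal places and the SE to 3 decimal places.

ȳ_st ≈ 30.53, SE ≈ 0.384

ȳ_st = Σ W_h ȳ_h = (2600·35.7 + 400·26.8 + 1700·23.5)/4700 = 30.52979
V̂(ȳ_st) = Σ W_h² (1 − n_h/N_h) s_h²/n_h, with W_h = N_h/N and N = 4700:
  stratum 1: (2600/4700)²·(1 − 550/2600)·14.9²/550 = 0.097396
  stratum 2: (400/4700)²·(1 − 68/400)·8.5²/68 = 0.00638751
  stratum 3: (1700/4700)²·(1 − 185/1700)·8.3²/185 = 0.043416
V̂(ȳ_st) = 0.1472
SE(ȳ_st) = √0.1472 = 0.383666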